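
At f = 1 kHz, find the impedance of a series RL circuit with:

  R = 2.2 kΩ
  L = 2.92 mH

Step 1 — Angular frequency: ω = 2π·f = 2π·1000 = 6283 rad/s.
Step 2 — Component impedances:
  R: Z = R = 2200 Ω
  L: Z = jωL = j·6283·0.00292 = 0 + j18.35 Ω
Step 3 — Series combination: Z_total = R + L = 2200 + j18.35 Ω = 2200∠0.5° Ω.

Z = 2200 + j18.35 Ω = 2200∠0.5° Ω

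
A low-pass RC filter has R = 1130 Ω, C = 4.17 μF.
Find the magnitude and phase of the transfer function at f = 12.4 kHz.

Step 1 — Angular frequency: ω = 2π·1.24e+04 = 7.791e+04 rad/s.
Step 2 — Transfer function: H(jω) = 1/(1 + jωRC).
Step 3 — Denominator: 1 + jωRC = 1 + j·7.791e+04·1130·4.17e-06 = 1 + j367.1.
Step 4 — H = 7.419e-06 - j0.002724.
Step 5 — Magnitude: |H| = 0.002724 (-51.3 dB); phase: φ = -89.8°.

|H| = 0.002724 (-51.3 dB), φ = -89.8°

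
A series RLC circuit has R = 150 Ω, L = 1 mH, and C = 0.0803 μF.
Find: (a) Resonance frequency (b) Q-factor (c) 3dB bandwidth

Step 1 — Resonance: ω₀ = 1/√(LC) = 1/√(0.001·8.03e-08) = 1.116e+05 rad/s.
Step 2 — f₀ = ω₀/(2π) = 1.776e+04 Hz.
Step 3 — Series Q: Q = ω₀L/R = 1.116e+05·0.001/150 = 0.744.
Step 4 — Bandwidth: Δω = ω₀/Q = 1.5e+05 rad/s; BW = Δω/(2π) = 2.387e+04 Hz.

(a) f₀ = 1.776e+04 Hz  (b) Q = 0.744  (c) BW = 2.387e+04 Hz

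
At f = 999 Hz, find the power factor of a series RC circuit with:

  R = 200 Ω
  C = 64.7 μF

Step 1 — Angular frequency: ω = 2π·f = 2π·999 = 6277 rad/s.
Step 2 — Component impedances:
  R: Z = R = 200 Ω
  C: Z = 1/(jωC) = -j/(ω·C) = 0 - j2.462 Ω
Step 3 — Series combination: Z_total = R + C = 200 - j2.462 Ω = 200∠-0.7° Ω.
Step 4 — Power factor: PF = cos(φ) = Re(Z)/|Z| = 200/200.02 = 0.9999.
Step 5 — Type: Im(Z) = -2.462 ⇒ leading (phase φ = -0.7°).

PF = 0.9999 (leading, φ = -0.7°)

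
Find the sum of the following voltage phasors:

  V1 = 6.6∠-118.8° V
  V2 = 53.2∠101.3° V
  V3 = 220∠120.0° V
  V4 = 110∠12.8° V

Step 1 — Convert each phasor to rectangular form:
  V1 = 6.6·(cos(-118.8°) + j·sin(-118.8°)) = -3.18 - j5.784 V
  V2 = 53.2·(cos(101.3°) + j·sin(101.3°)) = -10.42 + j52.17 V
  V3 = 220·(cos(120.0°) + j·sin(120.0°)) = -110 + j190.5 V
  V4 = 110·(cos(12.8°) + j·sin(12.8°)) = 107.3 + j24.37 V
Step 2 — Sum components: V_total = -16.34 + j261.3 V.
Step 3 — Convert to polar: |V_total| = 261.8 V, ∠V_total = 93.6°.

V_total = 261.8∠93.6° V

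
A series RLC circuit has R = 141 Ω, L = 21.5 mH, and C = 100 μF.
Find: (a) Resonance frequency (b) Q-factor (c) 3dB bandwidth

Step 1 — Resonance: ω₀ = 1/√(LC) = 1/√(0.0215·0.0001) = 682 rad/s.
Step 2 — f₀ = ω₀/(2π) = 108.5 Hz.
Step 3 — Series Q: Q = ω₀L/R = 682·0.0215/141 = 0.104.
Step 4 — Bandwidth: Δω = ω₀/Q = 6558 rad/s; BW = Δω/(2π) = 1044 Hz.

(a) f₀ = 108.5 Hz  (b) Q = 0.104  (c) BW = 1044 Hz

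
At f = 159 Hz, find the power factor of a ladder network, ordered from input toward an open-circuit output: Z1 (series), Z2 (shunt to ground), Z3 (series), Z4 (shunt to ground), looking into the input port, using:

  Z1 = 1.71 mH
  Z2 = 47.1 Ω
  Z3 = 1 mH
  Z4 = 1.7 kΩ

Step 1 — Angular frequency: ω = 2π·f = 2π·159 = 999 rad/s.
Step 2 — Component impedances:
  Z1: Z = jωL = j·999·0.00171 = 0 + j1.708 Ω
  Z2: Z = R = 47.1 Ω
  Z3: Z = jωL = j·999·0.001 = 0 + j0.999 Ω
  Z4: Z = R = 1700 Ω
Step 3 — Ladder network (open output): work backward from the far end, alternating series and parallel combinations. Z_in = 45.83 + j1.709 Ω = 45.86∠2.1° Ω.
Step 4 — Power factor: PF = cos(φ) = Re(Z)/|Z| = 45.83/45.86 = 0.9993.
Step 5 — Type: Im(Z) = 1.709 ⇒ lagging (phase φ = 2.1°).

PF = 0.9993 (lagging, φ = 2.1°)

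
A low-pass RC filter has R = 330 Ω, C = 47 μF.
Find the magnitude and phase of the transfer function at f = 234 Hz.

Step 1 — Angular frequency: ω = 2π·234 = 1470 rad/s.
Step 2 — Transfer function: H(jω) = 1/(1 + jωRC).
Step 3 — Denominator: 1 + jωRC = 1 + j·1470·330·4.7e-05 = 1 + j22.8.
Step 4 — H = 0.001919 - j0.04377.
Step 5 — Magnitude: |H| = 0.04381 (-27.2 dB); phase: φ = -87.5°.

|H| = 0.04381 (-27.2 dB), φ = -87.5°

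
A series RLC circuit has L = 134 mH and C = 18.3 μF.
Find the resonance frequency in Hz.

Step 1 — Resonance condition Im(Z)=0 gives ω₀ = 1/√(LC).
Step 2 — ω₀ = 1/√(0.134·1.83e-05) = 638.6 rad/s.
Step 3 — f₀ = ω₀/(2π) = 101.6 Hz.

f₀ = 101.6 Hz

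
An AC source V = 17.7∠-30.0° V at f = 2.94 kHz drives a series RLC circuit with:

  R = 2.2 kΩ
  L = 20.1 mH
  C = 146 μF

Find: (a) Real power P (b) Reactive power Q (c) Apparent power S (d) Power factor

Step 1 — Angular frequency: ω = 2π·f = 2π·2940 = 1.847e+04 rad/s.
Step 2 — Component impedances:
  R: Z = R = 2200 Ω
  L: Z = jωL = j·1.847e+04·0.0201 = 0 + j371.3 Ω
  C: Z = 1/(jωC) = -j/(ω·C) = 0 - j0.3708 Ω
Step 3 — Series combination: Z_total = R + L + C = 2200 + j370.9 Ω = 2231∠9.6° Ω.
Step 4 — Source phasor: V = 17.7∠-30.0° V = 15.33 - j8.85 V.
Step 5 — Current: I = V / Z = 0.006115 - j0.005054 A = 0.007933∠-39.6° A.
Step 6 — Complex power: S = V·I* = 0.1385 + j0.02335 VA.
Step 7 — Real power: P = Re(S) = 0.1385 W.
Step 8 — Reactive power: Q = Im(S) = 0.02335 VAR.
Step 9 — Apparent power: |S| = 0.1404 VA.
Step 10 — Power factor: PF = P/|S| = 0.9861 (lagging).

(a) P = 0.1385 W  (b) Q = 0.02335 VAR  (c) S = 0.1404 VA  (d) PF = 0.9861 (lagging)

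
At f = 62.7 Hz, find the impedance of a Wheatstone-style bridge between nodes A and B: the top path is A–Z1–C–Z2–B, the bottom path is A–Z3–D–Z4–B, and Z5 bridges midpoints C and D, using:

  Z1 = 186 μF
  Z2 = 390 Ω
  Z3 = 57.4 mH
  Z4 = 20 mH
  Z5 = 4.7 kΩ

Step 1 — Angular frequency: ω = 2π·f = 2π·62.7 = 394 rad/s.
Step 2 — Component impedances:
  Z1: Z = 1/(jωC) = -j/(ω·C) = 0 - j13.65 Ω
  Z2: Z = R = 390 Ω
  Z3: Z = jωL = j·394·0.0574 = 0 + j22.61 Ω
  Z4: Z = jωL = j·394·0.02 = 0 + j7.879 Ω
  Z5: Z = R = 4700 Ω
Step 3 — Bridge requires nodal analysis (the Z5 bridge couples midpoints C and D, so the two paths cannot be reduced to a simple series/parallel combination). Setting node B to ground and injecting 1 A at node A, the 3-node admittance system at A, C, D solves to V_A = Z_AB = 2.488 + j30.38 Ω = 30.48∠85.3° Ω.

Z = 2.488 + j30.38 Ω = 30.48∠85.3° Ω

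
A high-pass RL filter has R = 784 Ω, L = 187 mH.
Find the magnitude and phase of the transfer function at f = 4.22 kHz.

Step 1 — Angular frequency: ω = 2π·4220 = 2.652e+04 rad/s.
Step 2 — Transfer function: H(jω) = jωL/(R + jωL).
Step 3 — Numerator jωL = j·4958; denominator R + jωL = 784 + j4958.
Step 4 — H = 0.9756 + j0.1543.
Step 5 — Magnitude: |H| = 0.9877 (-0.1 dB); phase: φ = 9.0°.

|H| = 0.9877 (-0.1 dB), φ = 9.0°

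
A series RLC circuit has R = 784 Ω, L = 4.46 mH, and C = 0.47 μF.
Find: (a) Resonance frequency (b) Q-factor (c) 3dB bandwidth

Step 1 — Resonance: ω₀ = 1/√(LC) = 1/√(0.00446·4.7e-07) = 2.184e+04 rad/s.
Step 2 — f₀ = ω₀/(2π) = 3476 Hz.
Step 3 — Series Q: Q = ω₀L/R = 2.184e+04·0.00446/784 = 0.1243.
Step 4 — Bandwidth: Δω = ω₀/Q = 1.758e+05 rad/s; BW = Δω/(2π) = 2.798e+04 Hz.

(a) f₀ = 3476 Hz  (b) Q = 0.1243  (c) BW = 2.798e+04 Hz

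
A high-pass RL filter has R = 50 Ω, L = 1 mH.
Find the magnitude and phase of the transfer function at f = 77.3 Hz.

Step 1 — Angular frequency: ω = 2π·77.3 = 485.7 rad/s.
Step 2 — Transfer function: H(jω) = jωL/(R + jωL).
Step 3 — Numerator jωL = j·0.4857; denominator R + jωL = 50 + j0.4857.
Step 4 — H = 9.435e-05 + j0.009713.
Step 5 — Magnitude: |H| = 0.009713 (-40.3 dB); phase: φ = 89.4°.

|H| = 0.009713 (-40.3 dB), φ = 89.4°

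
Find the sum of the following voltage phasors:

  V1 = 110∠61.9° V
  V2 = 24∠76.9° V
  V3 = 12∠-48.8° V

Step 1 — Convert each phasor to rectangular form:
  V1 = 110·(cos(61.9°) + j·sin(61.9°)) = 51.81 + j97.03 V
  V2 = 24·(cos(76.9°) + j·sin(76.9°)) = 5.44 + j23.38 V
  V3 = 12·(cos(-48.8°) + j·sin(-48.8°)) = 7.904 - j9.029 V
Step 2 — Sum components: V_total = 65.16 + j111.4 V.
Step 3 — Convert to polar: |V_total| = 129 V, ∠V_total = 59.7°.

V_total = 129∠59.7° V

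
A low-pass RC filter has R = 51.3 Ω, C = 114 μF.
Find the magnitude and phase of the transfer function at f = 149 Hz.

Step 1 — Angular frequency: ω = 2π·149 = 936.2 rad/s.
Step 2 — Transfer function: H(jω) = 1/(1 + jωRC).
Step 3 — Denominator: 1 + jωRC = 1 + j·936.2·51.3·0.000114 = 1 + j5.475.
Step 4 — H = 0.03228 - j0.1768.
Step 5 — Magnitude: |H| = 0.1797 (-14.9 dB); phase: φ = -79.6°.

|H| = 0.1797 (-14.9 dB), φ = -79.6°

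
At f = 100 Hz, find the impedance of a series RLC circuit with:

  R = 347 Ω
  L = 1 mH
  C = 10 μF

Step 1 — Angular frequency: ω = 2π·f = 2π·100 = 628.3 rad/s.
Step 2 — Component impedances:
  R: Z = R = 347 Ω
  L: Z = jωL = j·628.3·0.001 = 0 + j0.6283 Ω
  C: Z = 1/(jωC) = -j/(ω·C) = 0 - j159.2 Ω
Step 3 — Series combination: Z_total = R + L + C = 347 - j158.5 Ω = 381.5∠-24.6° Ω.

Z = 347 - j158.5 Ω = 381.5∠-24.6° Ω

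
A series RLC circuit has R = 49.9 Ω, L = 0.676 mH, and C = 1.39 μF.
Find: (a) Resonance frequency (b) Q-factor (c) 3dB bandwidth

Step 1 — Resonance: ω₀ = 1/√(LC) = 1/√(0.000676·1.39e-06) = 3.262e+04 rad/s.
Step 2 — f₀ = ω₀/(2π) = 5192 Hz.
Step 3 — Series Q: Q = ω₀L/R = 3.262e+04·0.000676/49.9 = 0.4419.
Step 4 — Bandwidth: Δω = ω₀/Q = 7.382e+04 rad/s; BW = Δω/(2π) = 1.175e+04 Hz.

(a) f₀ = 5192 Hz  (b) Q = 0.4419  (c) BW = 1.175e+04 Hz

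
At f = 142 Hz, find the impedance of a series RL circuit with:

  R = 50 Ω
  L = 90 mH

Step 1 — Angular frequency: ω = 2π·f = 2π·142 = 892.2 rad/s.
Step 2 — Component impedances:
  R: Z = R = 50 Ω
  L: Z = jωL = j·892.2·0.09 = 0 + j80.3 Ω
Step 3 — Series combination: Z_total = R + L = 50 + j80.3 Ω = 94.59∠58.1° Ω.

Z = 50 + j80.3 Ω = 94.59∠58.1° Ω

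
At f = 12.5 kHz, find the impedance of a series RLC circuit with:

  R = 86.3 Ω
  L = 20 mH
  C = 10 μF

Step 1 — Angular frequency: ω = 2π·f = 2π·1.25e+04 = 7.854e+04 rad/s.
Step 2 — Component impedances:
  R: Z = R = 86.3 Ω
  L: Z = jωL = j·7.854e+04·0.02 = 0 + j1571 Ω
  C: Z = 1/(jωC) = -j/(ω·C) = 0 - j1.273 Ω
Step 3 — Series combination: Z_total = R + L + C = 86.3 + j1570 Ω = 1572∠86.9° Ω.

Z = 86.3 + j1570 Ω = 1572∠86.9° Ω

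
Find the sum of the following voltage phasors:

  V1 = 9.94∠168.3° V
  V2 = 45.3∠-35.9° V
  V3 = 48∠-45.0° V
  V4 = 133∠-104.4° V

Step 1 — Convert each phasor to rectangular form:
  V1 = 9.94·(cos(168.3°) + j·sin(168.3°)) = -9.733 + j2.016 V
  V2 = 45.3·(cos(-35.9°) + j·sin(-35.9°)) = 36.69 - j26.56 V
  V3 = 48·(cos(-45.0°) + j·sin(-45.0°)) = 33.94 - j33.94 V
  V4 = 133·(cos(-104.4°) + j·sin(-104.4°)) = -33.08 - j128.8 V
Step 2 — Sum components: V_total = 27.83 - j187.3 V.
Step 3 — Convert to polar: |V_total| = 189.4 V, ∠V_total = -81.5°.

V_total = 189.4∠-81.5° V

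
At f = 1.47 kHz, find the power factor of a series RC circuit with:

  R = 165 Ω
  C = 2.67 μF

Step 1 — Angular frequency: ω = 2π·f = 2π·1470 = 9236 rad/s.
Step 2 — Component impedances:
  R: Z = R = 165 Ω
  C: Z = 1/(jωC) = -j/(ω·C) = 0 - j40.55 Ω
Step 3 — Series combination: Z_total = R + C = 165 - j40.55 Ω = 169.9∠-13.8° Ω.
Step 4 — Power factor: PF = cos(φ) = Re(Z)/|Z| = 165/169.91 = 0.9711.
Step 5 — Type: Im(Z) = -40.55 ⇒ leading (phase φ = -13.8°).

PF = 0.9711 (leading, φ = -13.8°)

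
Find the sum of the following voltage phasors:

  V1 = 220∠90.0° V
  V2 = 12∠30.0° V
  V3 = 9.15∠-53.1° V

Step 1 — Convert each phasor to rectangular form:
  V1 = 220·(cos(90.0°) + j·sin(90.0°)) = 0 + j220 V
  V2 = 12·(cos(30.0°) + j·sin(30.0°)) = 10.39 + j6 V
  V3 = 9.15·(cos(-53.1°) + j·sin(-53.1°)) = 5.494 - j7.317 V
Step 2 — Sum components: V_total = 15.89 + j218.7 V.
Step 3 — Convert to polar: |V_total| = 219.3 V, ∠V_total = 85.8°.

V_total = 219.3∠85.8° V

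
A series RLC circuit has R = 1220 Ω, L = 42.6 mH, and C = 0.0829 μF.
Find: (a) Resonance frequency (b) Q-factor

Step 1 — Resonance condition Im(Z)=0 gives ω₀ = 1/√(LC).
Step 2 — ω₀ = 1/√(0.0426·8.29e-08) = 1.683e+04 rad/s.
Step 3 — f₀ = ω₀/(2π) = 2678 Hz.
Step 4 — Series Q: Q = ω₀L/R = 1.683e+04·0.0426/1220 = 0.5876.

(a) f₀ = 2678 Hz  (b) Q = 0.5876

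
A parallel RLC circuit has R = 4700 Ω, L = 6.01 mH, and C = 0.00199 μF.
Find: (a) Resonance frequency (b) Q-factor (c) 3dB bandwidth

Step 1 — Resonance: ω₀ = 1/√(LC) = 1/√(0.00601·1.99e-09) = 2.892e+05 rad/s.
Step 2 — f₀ = ω₀/(2π) = 4.602e+04 Hz.
Step 3 — Parallel Q: Q = R/(ω₀L) = 4700/(2.892e+05·0.00601) = 2.705.
Step 4 — Bandwidth: Δω = ω₀/Q = 1.069e+05 rad/s; BW = Δω/(2π) = 1.702e+04 Hz.

(a) f₀ = 4.602e+04 Hz  (b) Q = 2.705  (c) BW = 1.702e+04 Hz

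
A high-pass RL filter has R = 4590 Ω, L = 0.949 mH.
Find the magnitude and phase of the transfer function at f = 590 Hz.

Step 1 — Angular frequency: ω = 2π·590 = 3707 rad/s.
Step 2 — Transfer function: H(jω) = jωL/(R + jωL).
Step 3 — Numerator jωL = j·3.518; denominator R + jωL = 4590 + j3.518.
Step 4 — H = 5.874e-07 + j0.0007665.
Step 5 — Magnitude: |H| = 0.0007665 (-62.3 dB); phase: φ = 90.0°.

|H| = 0.0007665 (-62.3 dB), φ = 90.0°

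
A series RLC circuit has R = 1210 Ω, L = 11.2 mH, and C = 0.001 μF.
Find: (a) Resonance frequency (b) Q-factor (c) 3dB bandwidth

Step 1 — Resonance condition Im(Z)=0 gives ω₀ = 1/√(LC).
Step 2 — ω₀ = 1/√(0.0112·1e-09) = 2.988e+05 rad/s.
Step 3 — f₀ = ω₀/(2π) = 4.756e+04 Hz.
Step 4 — Series Q: Q = ω₀L/R = 2.988e+05·0.0112/1210 = 2.766.
Step 5 — 3dB bandwidth: Δω = ω₀/Q = 1.08e+05 rad/s; BW = Δω/(2π) = 1.719e+04 Hz.

(a) f₀ = 4.756e+04 Hz  (b) Q = 2.766  (c) BW = 1.719e+04 Hz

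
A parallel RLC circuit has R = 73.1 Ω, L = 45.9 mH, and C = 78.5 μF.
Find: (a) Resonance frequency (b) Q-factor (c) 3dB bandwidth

Step 1 — Resonance: ω₀ = 1/√(LC) = 1/√(0.0459·7.85e-05) = 526.8 rad/s.
Step 2 — f₀ = ω₀/(2π) = 83.85 Hz.
Step 3 — Parallel Q: Q = R/(ω₀L) = 73.1/(526.8·0.0459) = 3.023.
Step 4 — Bandwidth: Δω = ω₀/Q = 174.3 rad/s; BW = Δω/(2π) = 27.74 Hz.

(a) f₀ = 83.85 Hz  (b) Q = 3.023  (c) BW = 27.74 Hz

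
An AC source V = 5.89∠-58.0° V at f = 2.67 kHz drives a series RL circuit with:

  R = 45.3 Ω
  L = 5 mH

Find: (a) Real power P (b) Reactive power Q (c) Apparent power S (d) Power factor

Step 1 — Angular frequency: ω = 2π·f = 2π·2670 = 1.678e+04 rad/s.
Step 2 — Component impedances:
  R: Z = R = 45.3 Ω
  L: Z = jωL = j·1.678e+04·0.005 = 0 + j83.88 Ω
Step 3 — Series combination: Z_total = R + L = 45.3 + j83.88 Ω = 95.33∠61.6° Ω.
Step 4 — Source phasor: V = 5.89∠-58.0° V = 3.121 - j4.995 V.
Step 5 — Current: I = V / Z = -0.03054 - j0.05371 A = 0.06178∠-119.6° A.
Step 6 — Complex power: S = V·I* = 0.1729 + j0.3202 VA.
Step 7 — Real power: P = Re(S) = 0.1729 W.
Step 8 — Reactive power: Q = Im(S) = 0.3202 VAR.
Step 9 — Apparent power: |S| = 0.3639 VA.
Step 10 — Power factor: PF = P/|S| = 0.4752 (lagging).

(a) P = 0.1729 W  (b) Q = 0.3202 VAR  (c) S = 0.3639 VA  (d) PF = 0.4752 (lagging)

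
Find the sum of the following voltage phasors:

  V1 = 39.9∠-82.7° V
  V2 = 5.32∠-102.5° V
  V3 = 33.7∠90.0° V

Step 1 — Convert each phasor to rectangular form:
  V1 = 39.9·(cos(-82.7°) + j·sin(-82.7°)) = 5.07 - j39.58 V
  V2 = 5.32·(cos(-102.5°) + j·sin(-102.5°)) = -1.151 - j5.194 V
  V3 = 33.7·(cos(90.0°) + j·sin(90.0°)) = 0 + j33.7 V
Step 2 — Sum components: V_total = 3.918 - j11.07 V.
Step 3 — Convert to polar: |V_total| = 11.74 V, ∠V_total = -70.5°.

V_total = 11.74∠-70.5° V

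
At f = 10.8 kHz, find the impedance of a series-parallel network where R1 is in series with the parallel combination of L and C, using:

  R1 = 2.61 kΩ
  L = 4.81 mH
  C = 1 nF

Step 1 — Angular frequency: ω = 2π·f = 2π·1.08e+04 = 6.786e+04 rad/s.
Step 2 — Component impedances:
  R1: Z = R = 2610 Ω
  L: Z = jωL = j·6.786e+04·0.00481 = 0 + j326.4 Ω
  C: Z = 1/(jωC) = -j/(ω·C) = 0 - j1.474e+04 Ω
Step 3 — Parallel branch: L || C = 1/(1/L + 1/C) = 0 + j333.8 Ω.
Step 4 — Series with R1: Z_total = R1 + (L || C) = 2610 + j333.8 Ω = 2631∠7.3° Ω.

Z = 2610 + j333.8 Ω = 2631∠7.3° Ω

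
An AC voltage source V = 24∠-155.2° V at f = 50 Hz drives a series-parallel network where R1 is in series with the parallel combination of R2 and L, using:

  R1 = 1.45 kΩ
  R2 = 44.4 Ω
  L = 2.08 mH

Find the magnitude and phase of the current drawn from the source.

Step 1 — Angular frequency: ω = 2π·f = 2π·50 = 314.2 rad/s.
Step 2 — Component impedances:
  R1: Z = R = 1450 Ω
  R2: Z = R = 44.4 Ω
  L: Z = jωL = j·314.2·0.00208 = 0 + j0.6535 Ω
Step 3 — Parallel branch: R2 || L = 1/(1/R2 + 1/L) = 0.009615 + j0.6533 Ω.
Step 4 — Series with R1: Z_total = R1 + (R2 || L) = 1450 + j0.6533 Ω = 1450∠0.0° Ω.
Step 5 — Source phasor: V = 24∠-155.2° V = -21.79 - j10.07 V.
Step 6 — Ohm's law: I = V / Z_total = (-21.79 - j10.07) / (1450 + j0.6533) = -0.01503 - j0.006936 A.
Step 7 — Convert to polar: |I| = 0.01655 A, ∠I = -155.2°.

I = 0.01655∠-155.2° A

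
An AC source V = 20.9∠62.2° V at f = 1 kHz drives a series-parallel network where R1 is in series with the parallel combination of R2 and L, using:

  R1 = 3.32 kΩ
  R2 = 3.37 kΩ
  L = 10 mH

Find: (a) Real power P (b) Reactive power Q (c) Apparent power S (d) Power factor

Step 1 — Angular frequency: ω = 2π·f = 2π·1000 = 6283 rad/s.
Step 2 — Component impedances:
  R1: Z = R = 3320 Ω
  R2: Z = R = 3370 Ω
  L: Z = jωL = j·6283·0.01 = 0 + j62.83 Ω
Step 3 — Parallel branch: R2 || L = 1/(1/R2 + 1/L) = 1.171 + j62.81 Ω.
Step 4 — Series with R1: Z_total = R1 + (R2 || L) = 3321 + j62.81 Ω = 3322∠1.1° Ω.
Step 5 — Source phasor: V = 20.9∠62.2° V = 9.747 + j18.49 V.
Step 6 — Current: I = V / Z = 0.003039 + j0.005509 A = 0.006292∠61.1° A.
Step 7 — Complex power: S = V·I* = 0.1315 + j0.002486 VA.
Step 8 — Real power: P = Re(S) = 0.1315 W.
Step 9 — Reactive power: Q = Im(S) = 0.002486 VAR.
Step 10 — Apparent power: |S| = 0.1315 VA.
Step 11 — Power factor: PF = P/|S| = 0.9998 (lagging).

(a) P = 0.1315 W  (b) Q = 0.002486 VAR  (c) S = 0.1315 VA  (d) PF = 0.9998 (lagging)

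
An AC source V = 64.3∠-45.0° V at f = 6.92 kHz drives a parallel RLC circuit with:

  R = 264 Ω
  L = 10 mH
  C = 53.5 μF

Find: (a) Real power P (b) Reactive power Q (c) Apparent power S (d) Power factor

Step 1 — Angular frequency: ω = 2π·f = 2π·6920 = 4.348e+04 rad/s.
Step 2 — Component impedances:
  R: Z = R = 264 Ω
  L: Z = jωL = j·4.348e+04·0.01 = 0 + j434.8 Ω
  C: Z = 1/(jωC) = -j/(ω·C) = 0 - j0.4299 Ω
Step 3 — Parallel combination: 1/Z_total = 1/R + 1/L + 1/C; Z_total = 0.0007014 - j0.4303 Ω = 0.4303∠-89.9° Ω.
Step 4 — Source phasor: V = 64.3∠-45.0° V = 45.47 - j45.47 V.
Step 5 — Current: I = V / Z = 105.8 + j105.5 A = 149.4∠44.9° A.
Step 6 — Complex power: S = V·I* = 15.66 - j9608 VA.
Step 7 — Real power: P = Re(S) = 15.66 W.
Step 8 — Reactive power: Q = Im(S) = -9608 VAR.
Step 9 — Apparent power: |S| = 9608 VA.
Step 10 — Power factor: PF = P/|S| = 0.00163 (leading).

(a) P = 15.66 W  (b) Q = -9608 VAR  (c) S = 9608 VA  (d) PF = 0.00163 (leading)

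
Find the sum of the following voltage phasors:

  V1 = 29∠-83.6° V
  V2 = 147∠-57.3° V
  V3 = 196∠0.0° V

Step 1 — Convert each phasor to rectangular form:
  V1 = 29·(cos(-83.6°) + j·sin(-83.6°)) = 3.233 - j28.82 V
  V2 = 147·(cos(-57.3°) + j·sin(-57.3°)) = 79.42 - j123.7 V
  V3 = 196·(cos(0.0°) + j·sin(0.0°)) = 196 V
Step 2 — Sum components: V_total = 278.6 - j152.5 V.
Step 3 — Convert to polar: |V_total| = 317.7 V, ∠V_total = -28.7°.

V_total = 317.7∠-28.7° V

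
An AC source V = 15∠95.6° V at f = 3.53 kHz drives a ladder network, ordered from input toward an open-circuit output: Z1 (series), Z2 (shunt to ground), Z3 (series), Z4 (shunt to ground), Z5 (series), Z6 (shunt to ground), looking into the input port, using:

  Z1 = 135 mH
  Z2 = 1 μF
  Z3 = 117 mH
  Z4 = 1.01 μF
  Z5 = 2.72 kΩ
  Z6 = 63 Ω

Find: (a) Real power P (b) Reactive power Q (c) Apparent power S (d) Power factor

Step 1 — Angular frequency: ω = 2π·f = 2π·3530 = 2.218e+04 rad/s.
Step 2 — Component impedances:
  Z1: Z = jωL = j·2.218e+04·0.135 = 0 + j2994 Ω
  Z2: Z = 1/(jωC) = -j/(ω·C) = 0 - j45.09 Ω
  Z3: Z = jωL = j·2.218e+04·0.117 = 0 + j2595 Ω
  Z4: Z = 1/(jωC) = -j/(ω·C) = 0 - j44.64 Ω
  Z5: Z = R = 2720 Ω
  Z6: Z = R = 63 Ω
Step 3 — Ladder network (open output): work backward from the far end, alternating series and parallel combinations. Z_in = 0.0002318 + j2948 Ω = 2948∠90.0° Ω.
Step 4 — Source phasor: V = 15∠95.6° V = -1.464 + j14.93 V.
Step 5 — Current: I = V / Z = 0.005063 + j0.0004965 A = 0.005088∠5.6° A.
Step 6 — Complex power: S = V·I* = 6.001e-09 + j0.07631 VA.
Step 7 — Real power: P = Re(S) = 6.001e-09 W.
Step 8 — Reactive power: Q = Im(S) = 0.07631 VAR.
Step 9 — Apparent power: |S| = 0.07631 VA.
Step 10 — Power factor: PF = P/|S| = 7.863e-08 (lagging).

(a) P = 6.001e-09 W  (b) Q = 0.07631 VAR  (c) S = 0.07631 VA  (d) PF = 7.863e-08 (lagging)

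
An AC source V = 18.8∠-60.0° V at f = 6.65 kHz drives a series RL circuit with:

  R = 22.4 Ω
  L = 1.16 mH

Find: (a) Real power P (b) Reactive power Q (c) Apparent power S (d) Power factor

Step 1 — Angular frequency: ω = 2π·f = 2π·6650 = 4.178e+04 rad/s.
Step 2 — Component impedances:
  R: Z = R = 22.4 Ω
  L: Z = jωL = j·4.178e+04·0.00116 = 0 + j48.47 Ω
Step 3 — Series combination: Z_total = R + L = 22.4 + j48.47 Ω = 53.39∠65.2° Ω.
Step 4 — Source phasor: V = 18.8∠-60.0° V = 9.4 - j16.28 V.
Step 5 — Current: I = V / Z = -0.2029 - j0.2877 A = 0.3521∠-125.2° A.
Step 6 — Complex power: S = V·I* = 2.777 + j6.009 VA.
Step 7 — Real power: P = Re(S) = 2.777 W.
Step 8 — Reactive power: Q = Im(S) = 6.009 VAR.
Step 9 — Apparent power: |S| = 6.619 VA.
Step 10 — Power factor: PF = P/|S| = 0.4195 (lagging).

(a) P = 2.777 W  (b) Q = 6.009 VAR  (c) S = 6.619 VA  (d) PF = 0.4195 (lagging)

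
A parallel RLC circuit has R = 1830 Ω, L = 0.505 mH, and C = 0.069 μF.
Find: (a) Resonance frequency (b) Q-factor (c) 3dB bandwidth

Step 1 — Resonance: ω₀ = 1/√(LC) = 1/√(0.000505·6.9e-08) = 1.694e+05 rad/s.
Step 2 — f₀ = ω₀/(2π) = 2.696e+04 Hz.
Step 3 — Parallel Q: Q = R/(ω₀L) = 1830/(1.694e+05·0.000505) = 21.39.
Step 4 — Bandwidth: Δω = ω₀/Q = 7920 rad/s; BW = Δω/(2π) = 1260 Hz.

(a) f₀ = 2.696e+04 Hz  (b) Q = 21.39  (c) BW = 1260 Hz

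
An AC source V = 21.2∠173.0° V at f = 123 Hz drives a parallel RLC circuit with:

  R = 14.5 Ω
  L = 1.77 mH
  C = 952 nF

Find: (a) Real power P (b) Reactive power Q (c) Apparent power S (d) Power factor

Step 1 — Angular frequency: ω = 2π·f = 2π·123 = 772.8 rad/s.
Step 2 — Component impedances:
  R: Z = R = 14.5 Ω
  L: Z = jωL = j·772.8·0.00177 = 0 + j1.368 Ω
  C: Z = 1/(jωC) = -j/(ω·C) = 0 - j1359 Ω
Step 3 — Parallel combination: 1/Z_total = 1/R + 1/L + 1/C; Z_total = 0.1282 + j1.357 Ω = 1.363∠84.6° Ω.
Step 4 — Source phasor: V = 21.2∠173.0° V = -21.04 + j2.584 V.
Step 5 — Current: I = V / Z = 0.4357 + j15.55 A = 15.55∠88.4° A.
Step 6 — Complex power: S = V·I* = 31 + j328.2 VA.
Step 7 — Real power: P = Re(S) = 31 W.
Step 8 — Reactive power: Q = Im(S) = 328.2 VAR.
Step 9 — Apparent power: |S| = 329.7 VA.
Step 10 — Power factor: PF = P/|S| = 0.09402 (lagging).

(a) P = 31 W  (b) Q = 328.2 VAR  (c) S = 329.7 VA  (d) PF = 0.09402 (lagging)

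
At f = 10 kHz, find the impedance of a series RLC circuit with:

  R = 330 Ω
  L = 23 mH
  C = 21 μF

Step 1 — Angular frequency: ω = 2π·f = 2π·1e+04 = 6.283e+04 rad/s.
Step 2 — Component impedances:
  R: Z = R = 330 Ω
  L: Z = jωL = j·6.283e+04·0.023 = 0 + j1445 Ω
  C: Z = 1/(jωC) = -j/(ω·C) = 0 - j0.7579 Ω
Step 3 — Series combination: Z_total = R + L + C = 330 + j1444 Ω = 1482∠77.1° Ω.

Z = 330 + j1444 Ω = 1482∠77.1° Ω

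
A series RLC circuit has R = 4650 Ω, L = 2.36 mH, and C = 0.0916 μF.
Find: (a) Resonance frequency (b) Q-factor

Step 1 — Resonance condition Im(Z)=0 gives ω₀ = 1/√(LC).
Step 2 — ω₀ = 1/√(0.00236·9.16e-08) = 6.801e+04 rad/s.
Step 3 — f₀ = ω₀/(2π) = 1.082e+04 Hz.
Step 4 — Series Q: Q = ω₀L/R = 6.801e+04·0.00236/4650 = 0.03452.

(a) f₀ = 1.082e+04 Hz  (b) Q = 0.03452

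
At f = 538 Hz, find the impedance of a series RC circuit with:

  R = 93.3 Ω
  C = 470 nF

Step 1 — Angular frequency: ω = 2π·f = 2π·538 = 3380 rad/s.
Step 2 — Component impedances:
  R: Z = R = 93.3 Ω
  C: Z = 1/(jωC) = -j/(ω·C) = 0 - j629.4 Ω
Step 3 — Series combination: Z_total = R + C = 93.3 - j629.4 Ω = 636.3∠-81.6° Ω.

Z = 93.3 - j629.4 Ω = 636.3∠-81.6° Ω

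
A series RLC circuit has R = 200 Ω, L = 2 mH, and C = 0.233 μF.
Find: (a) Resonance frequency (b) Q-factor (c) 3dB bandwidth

Step 1 — Resonance condition Im(Z)=0 gives ω₀ = 1/√(LC).
Step 2 — ω₀ = 1/√(0.002·2.33e-07) = 4.632e+04 rad/s.
Step 3 — f₀ = ω₀/(2π) = 7373 Hz.
Step 4 — Series Q: Q = ω₀L/R = 4.632e+04·0.002/200 = 0.4632.
Step 5 — 3dB bandwidth: Δω = ω₀/Q = 1e+05 rad/s; BW = Δω/(2π) = 1.592e+04 Hz.

(a) f₀ = 7373 Hz  (b) Q = 0.4632  (c) BW = 1.592e+04 Hz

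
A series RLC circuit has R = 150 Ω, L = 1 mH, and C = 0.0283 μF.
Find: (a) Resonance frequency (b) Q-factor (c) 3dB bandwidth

Step 1 — Resonance: ω₀ = 1/√(LC) = 1/√(0.001·2.83e-08) = 1.88e+05 rad/s.
Step 2 — f₀ = ω₀/(2π) = 2.992e+04 Hz.
Step 3 — Series Q: Q = ω₀L/R = 1.88e+05·0.001/150 = 1.253.
Step 4 — Bandwidth: Δω = ω₀/Q = 1.5e+05 rad/s; BW = Δω/(2π) = 2.387e+04 Hz.

(a) f₀ = 2.992e+04 Hz  (b) Q = 1.253  (c) BW = 2.387e+04 Hz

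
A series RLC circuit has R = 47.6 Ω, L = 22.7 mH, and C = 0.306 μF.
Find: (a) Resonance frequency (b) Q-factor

Step 1 — Resonance condition Im(Z)=0 gives ω₀ = 1/√(LC).
Step 2 — ω₀ = 1/√(0.0227·3.06e-07) = 1.2e+04 rad/s.
Step 3 — f₀ = ω₀/(2π) = 1910 Hz.
Step 4 — Series Q: Q = ω₀L/R = 1.2e+04·0.0227/47.6 = 5.722.

(a) f₀ = 1910 Hz  (b) Q = 5.722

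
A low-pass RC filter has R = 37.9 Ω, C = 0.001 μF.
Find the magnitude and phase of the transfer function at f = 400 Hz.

Step 1 — Angular frequency: ω = 2π·400 = 2513 rad/s.
Step 2 — Transfer function: H(jω) = 1/(1 + jωRC).
Step 3 — Denominator: 1 + jωRC = 1 + j·2513·37.9·1e-09 = 1 + j9.525e-05.
Step 4 — H = 1 - j9.525e-05.
Step 5 — Magnitude: |H| = 1 (-0.0 dB); phase: φ = -0.0°.

|H| = 1 (-0.0 dB), φ = -0.0°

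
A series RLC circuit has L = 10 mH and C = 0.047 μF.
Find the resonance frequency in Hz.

Step 1 — Resonance condition Im(Z)=0 gives ω₀ = 1/√(LC).
Step 2 — ω₀ = 1/√(0.01·4.7e-08) = 4.613e+04 rad/s.
Step 3 — f₀ = ω₀/(2π) = 7341 Hz.

f₀ = 7341 Hz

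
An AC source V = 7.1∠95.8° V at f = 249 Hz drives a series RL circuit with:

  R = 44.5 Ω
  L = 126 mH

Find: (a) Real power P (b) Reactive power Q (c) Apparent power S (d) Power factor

Step 1 — Angular frequency: ω = 2π·f = 2π·249 = 1565 rad/s.
Step 2 — Component impedances:
  R: Z = R = 44.5 Ω
  L: Z = jωL = j·1565·0.126 = 0 + j197.1 Ω
Step 3 — Series combination: Z_total = R + L = 44.5 + j197.1 Ω = 202.1∠77.3° Ω.
Step 4 — Source phasor: V = 7.1∠95.8° V = -0.7175 + j7.064 V.
Step 5 — Current: I = V / Z = 0.03331 + j0.01116 A = 0.03513∠18.5° A.
Step 6 — Complex power: S = V·I* = 0.05493 + j0.2433 VA.
Step 7 — Real power: P = Re(S) = 0.05493 W.
Step 8 — Reactive power: Q = Im(S) = 0.2433 VAR.
Step 9 — Apparent power: |S| = 0.2494 VA.
Step 10 — Power factor: PF = P/|S| = 0.2202 (lagging).

(a) P = 0.05493 W  (b) Q = 0.2433 VAR  (c) S = 0.2494 VA  (d) PF = 0.2202 (lagging)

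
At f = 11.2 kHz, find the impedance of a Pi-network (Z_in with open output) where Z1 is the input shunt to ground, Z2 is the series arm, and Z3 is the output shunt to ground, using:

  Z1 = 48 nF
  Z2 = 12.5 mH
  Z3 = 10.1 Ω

Step 1 — Angular frequency: ω = 2π·f = 2π·1.12e+04 = 7.037e+04 rad/s.
Step 2 — Component impedances:
  Z1: Z = 1/(jωC) = -j/(ω·C) = 0 - j296 Ω
  Z2: Z = jωL = j·7.037e+04·0.0125 = 0 + j879.6 Ω
  Z3: Z = R = 10.1 Ω
Step 3 — With open output, the series arm Z2 and the output shunt Z3 appear in series to ground: Z2 + Z3 = 10.1 + j879.6 Ω.
Step 4 — Parallel with input shunt Z1: Z_in = Z1 || (Z2 + Z3) = 2.598 - j446.2 Ω = 446.2∠-89.7° Ω.

Z = 2.598 - j446.2 Ω = 446.2∠-89.7° Ω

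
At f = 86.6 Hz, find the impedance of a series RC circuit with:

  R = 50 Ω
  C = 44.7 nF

Step 1 — Angular frequency: ω = 2π·f = 2π·86.6 = 544.1 rad/s.
Step 2 — Component impedances:
  R: Z = R = 50 Ω
  C: Z = 1/(jωC) = -j/(ω·C) = 0 - j4.111e+04 Ω
Step 3 — Series combination: Z_total = R + C = 50 - j4.111e+04 Ω = 4.111e+04∠-89.9° Ω.

Z = 50 - j4.111e+04 Ω = 4.111e+04∠-89.9° Ω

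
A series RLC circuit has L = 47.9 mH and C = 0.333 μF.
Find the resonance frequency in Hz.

Step 1 — Resonance condition Im(Z)=0 gives ω₀ = 1/√(LC).
Step 2 — ω₀ = 1/√(0.0479·3.33e-07) = 7918 rad/s.
Step 3 — f₀ = ω₀/(2π) = 1260 Hz.

f₀ = 1260 Hz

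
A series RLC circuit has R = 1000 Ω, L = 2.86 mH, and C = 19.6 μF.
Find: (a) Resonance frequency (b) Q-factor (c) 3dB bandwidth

Step 1 — Resonance: ω₀ = 1/√(LC) = 1/√(0.00286·1.96e-05) = 4224 rad/s.
Step 2 — f₀ = ω₀/(2π) = 672.2 Hz.
Step 3 — Series Q: Q = ω₀L/R = 4224·0.00286/1000 = 0.01208.
Step 4 — Bandwidth: Δω = ω₀/Q = 3.497e+05 rad/s; BW = Δω/(2π) = 5.565e+04 Hz.

(a) f₀ = 672.2 Hz  (b) Q = 0.01208  (c) BW = 5.565e+04 Hz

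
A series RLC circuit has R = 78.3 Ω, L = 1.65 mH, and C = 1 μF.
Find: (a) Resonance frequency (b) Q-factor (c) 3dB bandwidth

Step 1 — Resonance: ω₀ = 1/√(LC) = 1/√(0.00165·1e-06) = 2.462e+04 rad/s.
Step 2 — f₀ = ω₀/(2π) = 3918 Hz.
Step 3 — Series Q: Q = ω₀L/R = 2.462e+04·0.00165/78.3 = 0.5188.
Step 4 — Bandwidth: Δω = ω₀/Q = 4.745e+04 rad/s; BW = Δω/(2π) = 7553 Hz.

(a) f₀ = 3918 Hz  (b) Q = 0.5188  (c) BW = 7553 Hz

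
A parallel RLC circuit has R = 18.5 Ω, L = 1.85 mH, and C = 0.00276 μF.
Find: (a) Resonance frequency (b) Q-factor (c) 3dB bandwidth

Step 1 — Resonance: ω₀ = 1/√(LC) = 1/√(0.00185·2.76e-09) = 4.425e+05 rad/s.
Step 2 — f₀ = ω₀/(2π) = 7.043e+04 Hz.
Step 3 — Parallel Q: Q = R/(ω₀L) = 18.5/(4.425e+05·0.00185) = 0.0226.
Step 4 — Bandwidth: Δω = ω₀/Q = 1.958e+07 rad/s; BW = Δω/(2π) = 3.117e+06 Hz.

(a) f₀ = 7.043e+04 Hz  (b) Q = 0.0226  (c) BW = 3.117e+06 Hz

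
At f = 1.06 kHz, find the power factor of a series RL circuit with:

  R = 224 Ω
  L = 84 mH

Step 1 — Angular frequency: ω = 2π·f = 2π·1060 = 6660 rad/s.
Step 2 — Component impedances:
  R: Z = R = 224 Ω
  L: Z = jωL = j·6660·0.084 = 0 + j559.5 Ω
Step 3 — Series combination: Z_total = R + L = 224 + j559.5 Ω = 602.6∠68.2° Ω.
Step 4 — Power factor: PF = cos(φ) = Re(Z)/|Z| = 224/602.6 = 0.3717.
Step 5 — Type: Im(Z) = 559.5 ⇒ lagging (phase φ = 68.2°).

PF = 0.3717 (lagging, φ = 68.2°)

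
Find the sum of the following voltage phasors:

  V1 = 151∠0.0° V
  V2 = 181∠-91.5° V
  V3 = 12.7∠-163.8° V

Step 1 — Convert each phasor to rectangular form:
  V1 = 151·(cos(0.0°) + j·sin(0.0°)) = 151 V
  V2 = 181·(cos(-91.5°) + j·sin(-91.5°)) = -4.738 - j180.9 V
  V3 = 12.7·(cos(-163.8°) + j·sin(-163.8°)) = -12.2 - j3.543 V
Step 2 — Sum components: V_total = 134.1 - j184.5 V.
Step 3 — Convert to polar: |V_total| = 228.1 V, ∠V_total = -54.0°.

V_total = 228.1∠-54.0° V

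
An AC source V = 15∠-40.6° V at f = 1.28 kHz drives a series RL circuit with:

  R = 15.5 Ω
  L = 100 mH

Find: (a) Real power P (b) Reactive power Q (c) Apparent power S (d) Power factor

Step 1 — Angular frequency: ω = 2π·f = 2π·1280 = 8042 rad/s.
Step 2 — Component impedances:
  R: Z = R = 15.5 Ω
  L: Z = jωL = j·8042·0.1 = 0 + j804.2 Ω
Step 3 — Series combination: Z_total = R + L = 15.5 + j804.2 Ω = 804.4∠88.9° Ω.
Step 4 — Source phasor: V = 15∠-40.6° V = 11.39 - j9.762 V.
Step 5 — Current: I = V / Z = -0.01186 - j0.01439 A = 0.01865∠-129.5° A.
Step 6 — Complex power: S = V·I* = 0.00539 + j0.2797 VA.
Step 7 — Real power: P = Re(S) = 0.00539 W.
Step 8 — Reactive power: Q = Im(S) = 0.2797 VAR.
Step 9 — Apparent power: |S| = 0.2797 VA.
Step 10 — Power factor: PF = P/|S| = 0.01927 (lagging).

(a) P = 0.00539 W  (b) Q = 0.2797 VAR  (c) S = 0.2797 VA  (d) PF = 0.01927 (lagging)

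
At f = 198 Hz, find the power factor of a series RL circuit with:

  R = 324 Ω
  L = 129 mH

Step 1 — Angular frequency: ω = 2π·f = 2π·198 = 1244 rad/s.
Step 2 — Component impedances:
  R: Z = R = 324 Ω
  L: Z = jωL = j·1244·0.129 = 0 + j160.5 Ω
Step 3 — Series combination: Z_total = R + L = 324 + j160.5 Ω = 361.6∠26.4° Ω.
Step 4 — Power factor: PF = cos(φ) = Re(Z)/|Z| = 324/361.57 = 0.8961.
Step 5 — Type: Im(Z) = 160.5 ⇒ lagging (phase φ = 26.4°).

PF = 0.8961 (lagging, φ = 26.4°)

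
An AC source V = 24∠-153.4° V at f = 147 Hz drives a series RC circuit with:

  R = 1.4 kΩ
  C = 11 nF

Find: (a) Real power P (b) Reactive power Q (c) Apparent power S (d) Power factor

Step 1 — Angular frequency: ω = 2π·f = 2π·147 = 923.6 rad/s.
Step 2 — Component impedances:
  R: Z = R = 1400 Ω
  C: Z = 1/(jωC) = -j/(ω·C) = 0 - j9.843e+04 Ω
Step 3 — Series combination: Z_total = R + C = 1400 - j9.843e+04 Ω = 9.844e+04∠-89.2° Ω.
Step 4 — Source phasor: V = 24∠-153.4° V = -21.46 - j10.75 V.
Step 5 — Current: I = V / Z = 0.0001061 - j0.0002195 A = 0.0002438∠-64.2° A.
Step 6 — Complex power: S = V·I* = 8.322e-05 - j0.005851 VA.
Step 7 — Real power: P = Re(S) = 8.322e-05 W.
Step 8 — Reactive power: Q = Im(S) = -0.005851 VAR.
Step 9 — Apparent power: |S| = 0.005852 VA.
Step 10 — Power factor: PF = P/|S| = 0.01422 (leading).

(a) P = 8.322e-05 W  (b) Q = -0.005851 VAR  (c) S = 0.005852 VA  (d) PF = 0.01422 (leading)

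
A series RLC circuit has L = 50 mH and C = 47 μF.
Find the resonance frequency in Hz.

Step 1 — Resonance condition Im(Z)=0 gives ω₀ = 1/√(LC).
Step 2 — ω₀ = 1/√(0.05·4.7e-05) = 652.3 rad/s.
Step 3 — f₀ = ω₀/(2π) = 103.8 Hz.

f₀ = 103.8 Hz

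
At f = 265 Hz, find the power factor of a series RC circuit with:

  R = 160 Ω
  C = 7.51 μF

Step 1 — Angular frequency: ω = 2π·f = 2π·265 = 1665 rad/s.
Step 2 — Component impedances:
  R: Z = R = 160 Ω
  C: Z = 1/(jωC) = -j/(ω·C) = 0 - j79.97 Ω
Step 3 — Series combination: Z_total = R + C = 160 - j79.97 Ω = 178.9∠-26.6° Ω.
Step 4 — Power factor: PF = cos(φ) = Re(Z)/|Z| = 160/178.87 = 0.8945.
Step 5 — Type: Im(Z) = -79.97 ⇒ leading (phase φ = -26.6°).

PF = 0.8945 (leading, φ = -26.6°)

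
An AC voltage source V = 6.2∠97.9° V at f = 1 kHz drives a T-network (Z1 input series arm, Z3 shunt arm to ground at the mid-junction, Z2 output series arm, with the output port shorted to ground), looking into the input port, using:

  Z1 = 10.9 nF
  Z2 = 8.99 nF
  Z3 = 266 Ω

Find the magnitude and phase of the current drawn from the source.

Step 1 — Angular frequency: ω = 2π·f = 2π·1000 = 6283 rad/s.
Step 2 — Component impedances:
  Z1: Z = 1/(jωC) = -j/(ω·C) = 0 - j1.46e+04 Ω
  Z2: Z = 1/(jωC) = -j/(ω·C) = 0 - j1.77e+04 Ω
  Z3: Z = R = 266 Ω
Step 3 — With the output port shorted to ground, the output series arm Z2 runs from the junction to ground; the shunt arm Z3 also runs from the junction to ground. They appear in parallel: Z3 || Z2 = 265.9 - j3.996 Ω.
Step 4 — Series with input arm Z1: Z_in = Z1 + (Z3 || Z2) = 265.9 - j1.461e+04 Ω = 1.461e+04∠-89.0° Ω.
Step 5 — Source phasor: V = 6.2∠97.9° V = -0.8522 + j6.141 V.
Step 6 — Ohm's law: I = V / Z_total = (-0.8522 + j6.141) / (265.9 - j1.461e+04) = -0.0004214 - j5.067e-05 A.
Step 7 — Convert to polar: |I| = 0.0004244 A, ∠I = -173.1°.

I = 0.0004244∠-173.1° A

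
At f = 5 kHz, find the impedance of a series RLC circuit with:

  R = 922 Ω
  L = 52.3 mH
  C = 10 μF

Step 1 — Angular frequency: ω = 2π·f = 2π·5000 = 3.142e+04 rad/s.
Step 2 — Component impedances:
  R: Z = R = 922 Ω
  L: Z = jωL = j·3.142e+04·0.0523 = 0 + j1643 Ω
  C: Z = 1/(jωC) = -j/(ω·C) = 0 - j3.183 Ω
Step 3 — Series combination: Z_total = R + L + C = 922 + j1640 Ω = 1881∠60.7° Ω.

Z = 922 + j1640 Ω = 1881∠60.7° Ω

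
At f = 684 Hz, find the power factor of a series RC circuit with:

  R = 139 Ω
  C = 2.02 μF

Step 1 — Angular frequency: ω = 2π·f = 2π·684 = 4298 rad/s.
Step 2 — Component impedances:
  R: Z = R = 139 Ω
  C: Z = 1/(jωC) = -j/(ω·C) = 0 - j115.2 Ω
Step 3 — Series combination: Z_total = R + C = 139 - j115.2 Ω = 180.5∠-39.6° Ω.
Step 4 — Power factor: PF = cos(φ) = Re(Z)/|Z| = 139/180.53 = 0.77.
Step 5 — Type: Im(Z) = -115.2 ⇒ leading (phase φ = -39.6°).

PF = 0.77 (leading, φ = -39.6°)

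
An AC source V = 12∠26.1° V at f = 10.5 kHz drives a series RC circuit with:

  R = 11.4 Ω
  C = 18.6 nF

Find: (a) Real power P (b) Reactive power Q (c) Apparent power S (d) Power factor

Step 1 — Angular frequency: ω = 2π·f = 2π·1.05e+04 = 6.597e+04 rad/s.
Step 2 — Component impedances:
  R: Z = R = 11.4 Ω
  C: Z = 1/(jωC) = -j/(ω·C) = 0 - j814.9 Ω
Step 3 — Series combination: Z_total = R + C = 11.4 - j814.9 Ω = 815∠-89.2° Ω.
Step 4 — Source phasor: V = 12∠26.1° V = 10.78 + j5.279 V.
Step 5 — Current: I = V / Z = -0.006292 + j0.01331 A = 0.01472∠115.3° A.
Step 6 — Complex power: S = V·I* = 0.002471 - j0.1767 VA.
Step 7 — Real power: P = Re(S) = 0.002471 W.
Step 8 — Reactive power: Q = Im(S) = -0.1767 VAR.
Step 9 — Apparent power: |S| = 0.1767 VA.
Step 10 — Power factor: PF = P/|S| = 0.01399 (leading).

(a) P = 0.002471 W  (b) Q = -0.1767 VAR  (c) S = 0.1767 VA  (d) PF = 0.01399 (leading)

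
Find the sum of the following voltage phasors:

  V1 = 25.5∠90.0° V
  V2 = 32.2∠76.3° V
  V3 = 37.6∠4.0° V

Step 1 — Convert each phasor to rectangular form:
  V1 = 25.5·(cos(90.0°) + j·sin(90.0°)) = 0 + j25.5 V
  V2 = 32.2·(cos(76.3°) + j·sin(76.3°)) = 7.626 + j31.28 V
  V3 = 37.6·(cos(4.0°) + j·sin(4.0°)) = 37.51 + j2.623 V
Step 2 — Sum components: V_total = 45.13 + j59.41 V.
Step 3 — Convert to polar: |V_total| = 74.61 V, ∠V_total = 52.8°.

V_total = 74.61∠52.8° V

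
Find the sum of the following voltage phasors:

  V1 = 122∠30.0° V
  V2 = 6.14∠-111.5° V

Step 1 — Convert each phasor to rectangular form:
  V1 = 122·(cos(30.0°) + j·sin(30.0°)) = 105.7 + j61 V
  V2 = 6.14·(cos(-111.5°) + j·sin(-111.5°)) = -2.25 - j5.713 V
Step 2 — Sum components: V_total = 103.4 + j55.29 V.
Step 3 — Convert to polar: |V_total| = 117.3 V, ∠V_total = 28.1°.

V_total = 117.3∠28.1° V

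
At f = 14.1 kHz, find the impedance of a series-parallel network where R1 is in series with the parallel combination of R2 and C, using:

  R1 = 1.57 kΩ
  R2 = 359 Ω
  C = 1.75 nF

Step 1 — Angular frequency: ω = 2π·f = 2π·1.41e+04 = 8.859e+04 rad/s.
Step 2 — Component impedances:
  R1: Z = R = 1570 Ω
  R2: Z = R = 359 Ω
  C: Z = 1/(jωC) = -j/(ω·C) = 0 - j6450 Ω
Step 3 — Parallel branch: R2 || C = 1/(1/R2 + 1/C) = 357.9 - j19.92 Ω.
Step 4 — Series with R1: Z_total = R1 + (R2 || C) = 1928 - j19.92 Ω = 1928∠-0.6° Ω.

Z = 1928 - j19.92 Ω = 1928∠-0.6° Ω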